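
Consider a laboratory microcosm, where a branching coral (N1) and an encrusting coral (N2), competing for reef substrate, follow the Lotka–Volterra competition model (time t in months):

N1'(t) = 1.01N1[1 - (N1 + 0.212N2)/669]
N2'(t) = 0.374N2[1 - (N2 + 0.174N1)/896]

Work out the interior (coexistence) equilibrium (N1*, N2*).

Setting both brackets to zero gives the nullclines N1 + 0.212N2 = 669 and 0.174N1 + N2 = 896.
Substituting N2 = 896 - 0.174N1 into the first: N1(1 - 0.212·0.174) = 669 - 0.212·896.
So N1* = 479/0.963 = 497, and then N2* = 896 - 0.174·497 = 809.

N1* ≈ 497, N2* ≈ 809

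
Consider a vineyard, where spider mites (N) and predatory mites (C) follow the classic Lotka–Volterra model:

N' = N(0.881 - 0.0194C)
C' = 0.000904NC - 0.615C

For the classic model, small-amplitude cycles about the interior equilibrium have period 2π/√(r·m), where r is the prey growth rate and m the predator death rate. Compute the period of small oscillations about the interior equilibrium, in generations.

T ≈ 8.54 generations

Here r = 0.881 and m = 0.615, so r·m = 0.542.
ω = √0.542 = 0.736 per generation, hence T = 2π/ω ≈ 8.54 generations.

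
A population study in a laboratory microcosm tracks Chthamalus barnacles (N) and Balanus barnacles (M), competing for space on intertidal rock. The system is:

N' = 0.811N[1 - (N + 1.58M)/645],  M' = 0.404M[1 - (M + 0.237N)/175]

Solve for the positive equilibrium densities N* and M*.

Setting both brackets to zero gives the nullclines N + 1.58M = 645 and 0.237N + M = 175.
Substituting M = 175 - 0.237N into the first: N(1 - 1.58·0.237) = 645 - 1.58·175.
So N* = 368/0.626 = 589, and then M* = 175 - 0.237·589 = 35.4.

N* ≈ 589, M* ≈ 35.4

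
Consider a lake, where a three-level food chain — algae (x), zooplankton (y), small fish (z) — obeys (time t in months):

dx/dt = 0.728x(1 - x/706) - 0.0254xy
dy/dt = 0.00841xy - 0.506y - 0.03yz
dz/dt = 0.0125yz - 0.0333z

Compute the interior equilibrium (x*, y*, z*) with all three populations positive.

x* ≈ 640, y* ≈ 2.66, z* ≈ 163

From dz/dt = 0: 0.0125y* = 0.0333, so y* = 2.66.
From dx/dt = 0: 0.728(1 - x*/706) = 0.0254·2.66, giving x* = 706·(1 - 0.0929) = 640.
From dy/dt = 0: 0.00841·640 - 0.506 = 0.03z*, so z* = 4.88/0.03 = 163.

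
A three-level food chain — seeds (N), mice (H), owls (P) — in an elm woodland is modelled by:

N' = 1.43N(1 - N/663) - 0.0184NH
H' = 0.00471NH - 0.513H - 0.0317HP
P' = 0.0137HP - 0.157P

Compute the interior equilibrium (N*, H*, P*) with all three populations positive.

From dP/dt = 0: 0.0137H* = 0.157, so H* = 11.5.
From dN/dt = 0: 1.43(1 - N*/663) = 0.0184·11.5, giving N* = 663·(1 - 0.147) = 565.
From dH/dt = 0: 0.00471·565 - 0.513 = 0.0317P*, so P* = 2.15/0.0317 = 67.8.

N* ≈ 565, H* ≈ 11.5, P* ≈ 67.8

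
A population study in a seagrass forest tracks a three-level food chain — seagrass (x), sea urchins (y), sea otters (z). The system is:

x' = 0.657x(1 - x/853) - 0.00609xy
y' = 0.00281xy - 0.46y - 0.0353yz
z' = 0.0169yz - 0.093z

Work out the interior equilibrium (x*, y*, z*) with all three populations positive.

From dz/dt = 0: 0.0169y* = 0.093, so y* = 5.5.
From dx/dt = 0: 0.657(1 - x*/853) = 0.00609·5.5, giving x* = 853·(1 - 0.051) = 809.
From dy/dt = 0: 0.00281·809 - 0.46 = 0.0353z*, so z* = 1.81/0.0353 = 51.4.

x* ≈ 809, y* ≈ 5.5, z* ≈ 51.4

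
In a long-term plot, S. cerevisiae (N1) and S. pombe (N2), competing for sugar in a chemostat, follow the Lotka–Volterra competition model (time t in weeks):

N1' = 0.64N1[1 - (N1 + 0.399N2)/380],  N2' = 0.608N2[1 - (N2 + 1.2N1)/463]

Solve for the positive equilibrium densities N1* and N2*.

Setting both brackets to zero gives the nullclines N1 + 0.399N2 = 380 and 1.2N1 + N2 = 463.
Substituting N2 = 463 - 1.2N1 into the first: N1(1 - 0.399·1.2) = 380 - 0.399·463.
So N1* = 195/0.521 = 375, and then N2* = 463 - 1.2·375 = 13.4.

N1* ≈ 375, N2* ≈ 13.4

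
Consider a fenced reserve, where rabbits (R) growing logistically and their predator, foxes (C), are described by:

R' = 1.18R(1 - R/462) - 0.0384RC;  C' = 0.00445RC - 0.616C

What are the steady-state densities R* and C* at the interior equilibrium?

From dC/dt = 0 with C > 0: 0.00445R* = 0.616, so R* = 138.
Substitute into dR/dt = 0: 1.18(1 - 138/462) = 0.0384C*.
The bracket is 0.7, giving C* = 0.826/0.0384 = 21.5.

R* ≈ 138, C* ≈ 21.5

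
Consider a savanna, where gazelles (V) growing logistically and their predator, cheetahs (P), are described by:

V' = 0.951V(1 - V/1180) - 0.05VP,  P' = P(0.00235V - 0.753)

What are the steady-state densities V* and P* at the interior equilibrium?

From dP/dt = 0 with P > 0: 0.00235V* = 0.753, so V* = 320.
Substitute into dV/dt = 0: 0.951(1 - 320/1180) = 0.05P*.
The bracket is 0.728, giving P* = 0.693/0.05 = 13.9.

V* ≈ 320, P* ≈ 13.9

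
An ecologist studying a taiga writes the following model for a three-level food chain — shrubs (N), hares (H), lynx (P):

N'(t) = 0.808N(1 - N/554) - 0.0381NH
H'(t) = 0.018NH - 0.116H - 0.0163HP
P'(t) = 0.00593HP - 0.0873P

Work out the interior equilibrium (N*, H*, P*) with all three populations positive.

N* ≈ 169, H* ≈ 14.7, P* ≈ 180

From dP/dt = 0: 0.00593H* = 0.0873, so H* = 14.7.
From dN/dt = 0: 0.808(1 - N*/554) = 0.0381·14.7, giving N* = 554·(1 - 0.694) = 169.
From dH/dt = 0: 0.018·169 - 0.116 = 0.0163P*, so P* = 2.93/0.0163 = 180.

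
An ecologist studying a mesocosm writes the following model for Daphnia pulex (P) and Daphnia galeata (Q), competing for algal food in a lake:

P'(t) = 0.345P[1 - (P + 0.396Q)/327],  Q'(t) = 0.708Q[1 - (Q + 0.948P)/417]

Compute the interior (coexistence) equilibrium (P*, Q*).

P* ≈ 259, Q* ≈ 171

Setting both brackets to zero gives the nullclines P + 0.396Q = 327 and 0.948P + Q = 417.
Substituting Q = 417 - 0.948P into the first: P(1 - 0.396·0.948) = 327 - 0.396·417.
So P* = 162/0.625 = 259, and then Q* = 417 - 0.948·259 = 171.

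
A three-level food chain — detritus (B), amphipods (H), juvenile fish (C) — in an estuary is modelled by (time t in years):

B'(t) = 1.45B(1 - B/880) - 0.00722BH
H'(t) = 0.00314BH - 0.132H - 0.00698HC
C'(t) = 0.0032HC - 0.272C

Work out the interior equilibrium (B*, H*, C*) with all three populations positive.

From dC/dt = 0: 0.0032H* = 0.272, so H* = 85.
From dB/dt = 0: 1.45(1 - B*/880) = 0.00722·85, giving B* = 880·(1 - 0.423) = 508.
From dH/dt = 0: 0.00314·508 - 0.132 = 0.00698C*, so C* = 1.46/0.00698 = 209.

B* ≈ 508, H* ≈ 85, C* ≈ 209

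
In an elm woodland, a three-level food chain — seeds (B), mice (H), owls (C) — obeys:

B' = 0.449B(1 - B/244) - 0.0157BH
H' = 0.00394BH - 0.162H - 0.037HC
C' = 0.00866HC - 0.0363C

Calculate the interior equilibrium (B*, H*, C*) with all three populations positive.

B* ≈ 208, H* ≈ 4.19, C* ≈ 17.8

From dC/dt = 0: 0.00866H* = 0.0363, so H* = 4.19.
From dB/dt = 0: 0.449(1 - B*/244) = 0.0157·4.19, giving B* = 244·(1 - 0.147) = 208.
From dH/dt = 0: 0.00394·208 - 0.162 = 0.037C*, so C* = 0.658/0.037 = 17.8.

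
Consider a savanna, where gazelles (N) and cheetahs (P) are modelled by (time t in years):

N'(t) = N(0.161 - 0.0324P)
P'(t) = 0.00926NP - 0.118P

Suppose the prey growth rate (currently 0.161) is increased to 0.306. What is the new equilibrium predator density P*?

At the interior fixed point, setting dN/dt = 0 with N > 0 fixes P* = (prey growth rate)/(NP coefficient) — independent of the other coefficients.
With the change, P* = 0.306/0.0324 = 9.44; it rises from 4.97.

P* ≈ 9.44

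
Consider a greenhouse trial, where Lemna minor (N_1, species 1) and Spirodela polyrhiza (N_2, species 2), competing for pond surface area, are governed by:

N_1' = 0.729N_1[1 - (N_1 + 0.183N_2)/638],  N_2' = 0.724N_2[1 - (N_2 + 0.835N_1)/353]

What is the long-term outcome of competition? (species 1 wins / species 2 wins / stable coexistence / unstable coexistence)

Compare the nullcline intercepts: K1/α12 = 638/0.183 = 3490 > K2 = 353; K2/α21 = 353/0.835 = 423 < K1 = 638.
Since the inequalities point opposite ways, species 1 can invade but species 2 cannot.

species 1 excludes species 2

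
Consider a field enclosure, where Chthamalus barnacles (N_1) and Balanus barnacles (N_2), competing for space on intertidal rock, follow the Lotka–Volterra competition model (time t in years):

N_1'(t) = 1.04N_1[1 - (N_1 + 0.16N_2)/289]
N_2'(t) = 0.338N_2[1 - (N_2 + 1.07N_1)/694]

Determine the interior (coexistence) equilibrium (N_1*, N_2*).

Setting both brackets to zero gives the nullclines N_1 + 0.16N_2 = 289 and 1.07N_1 + N_2 = 694.
Substituting N_2 = 694 - 1.07N_1 into the first: N_1(1 - 0.16·1.07) = 289 - 0.16·694.
So N_1* = 178/0.829 = 215, and then N_2* = 694 - 1.07·215 = 464.

N_1* ≈ 215, N_2* ≈ 464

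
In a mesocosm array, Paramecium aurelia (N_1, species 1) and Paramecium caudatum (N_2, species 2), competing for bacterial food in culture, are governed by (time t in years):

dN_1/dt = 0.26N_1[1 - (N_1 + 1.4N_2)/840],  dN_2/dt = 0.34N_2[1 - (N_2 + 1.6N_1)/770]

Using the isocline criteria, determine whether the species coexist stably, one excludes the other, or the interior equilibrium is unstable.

unstable coexistence (outcome depends on initial conditions)

Compare the nullcline intercepts: K1/α12 = 840/1.4 = 600 < K2 = 770; K2/α21 = 770/1.6 = 481 < K1 = 840.
Since both are reversed, neither can invade when rare; the interior point is a saddle.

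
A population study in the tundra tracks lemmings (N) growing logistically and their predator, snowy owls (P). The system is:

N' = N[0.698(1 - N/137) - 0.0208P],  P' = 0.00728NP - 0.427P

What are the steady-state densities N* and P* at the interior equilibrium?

From dP/dt = 0 with P > 0: 0.00728N* = 0.427, so N* = 58.7.
Substitute into dN/dt = 0: 0.698(1 - 58.7/137) = 0.0208P*.
The bracket is 0.572, giving P* = 0.399/0.0208 = 19.2.

N* ≈ 58.7, P* ≈ 19.2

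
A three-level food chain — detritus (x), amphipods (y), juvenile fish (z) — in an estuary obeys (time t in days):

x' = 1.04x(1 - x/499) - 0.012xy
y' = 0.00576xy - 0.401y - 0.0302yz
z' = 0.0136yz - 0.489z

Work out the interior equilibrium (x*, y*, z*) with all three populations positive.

From dz/dt = 0: 0.0136y* = 0.489, so y* = 36.
From dx/dt = 0: 1.04(1 - x*/499) = 0.012·36, giving x* = 499·(1 - 0.415) = 292.
From dy/dt = 0: 0.00576·292 - 0.401 = 0.0302z*, so z* = 1.28/0.0302 = 42.4.

x* ≈ 292, y* ≈ 36, z* ≈ 42.4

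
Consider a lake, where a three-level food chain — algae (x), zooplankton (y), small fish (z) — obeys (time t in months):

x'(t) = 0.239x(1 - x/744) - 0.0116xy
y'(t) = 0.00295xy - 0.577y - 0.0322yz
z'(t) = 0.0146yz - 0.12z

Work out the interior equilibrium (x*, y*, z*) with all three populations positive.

From dz/dt = 0: 0.0146y* = 0.12, so y* = 8.22.
From dx/dt = 0: 0.239(1 - x*/744) = 0.0116·8.22, giving x* = 744·(1 - 0.399) = 447.
From dy/dt = 0: 0.00295·447 - 0.577 = 0.0322z*, so z* = 0.742/0.0322 = 23.1.

x* ≈ 447, y* ≈ 8.22, z* ≈ 23.1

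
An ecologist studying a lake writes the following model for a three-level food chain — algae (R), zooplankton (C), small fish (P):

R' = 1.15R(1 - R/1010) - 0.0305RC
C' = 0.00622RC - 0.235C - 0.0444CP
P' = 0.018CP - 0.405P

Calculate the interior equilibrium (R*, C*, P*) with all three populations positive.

From dP/dt = 0: 0.018C* = 0.405, so C* = 22.5.
From dR/dt = 0: 1.15(1 - R*/1010) = 0.0305·22.5, giving R* = 1010·(1 - 0.597) = 407.
From dC/dt = 0: 0.00622·407 - 0.235 = 0.0444P*, so P* = 2.3/0.0444 = 51.8.

R* ≈ 407, C* ≈ 22.5, P* ≈ 51.8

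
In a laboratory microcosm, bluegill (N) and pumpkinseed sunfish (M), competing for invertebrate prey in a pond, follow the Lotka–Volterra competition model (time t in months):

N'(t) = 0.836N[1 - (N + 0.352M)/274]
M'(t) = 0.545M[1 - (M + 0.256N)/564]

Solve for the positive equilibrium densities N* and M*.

Setting both brackets to zero gives the nullclines N + 0.352M = 274 and 0.256N + M = 564.
Substituting M = 564 - 0.256N into the first: N(1 - 0.352·0.256) = 274 - 0.352·564.
So N* = 75.5/0.91 = 82.9, and then M* = 564 - 0.256·82.9 = 543.

N* ≈ 82.9, M* ≈ 543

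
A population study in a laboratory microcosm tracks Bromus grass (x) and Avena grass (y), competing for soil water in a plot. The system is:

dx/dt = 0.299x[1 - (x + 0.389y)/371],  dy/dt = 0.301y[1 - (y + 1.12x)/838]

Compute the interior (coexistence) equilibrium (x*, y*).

Setting both brackets to zero gives the nullclines x + 0.389y = 371 and 1.12x + y = 838.
Substituting y = 838 - 1.12x into the first: x(1 - 0.389·1.12) = 371 - 0.389·838.
So x* = 45/0.564 = 79.8, and then y* = 838 - 1.12·79.8 = 749.

x* ≈ 79.8, y* ≈ 749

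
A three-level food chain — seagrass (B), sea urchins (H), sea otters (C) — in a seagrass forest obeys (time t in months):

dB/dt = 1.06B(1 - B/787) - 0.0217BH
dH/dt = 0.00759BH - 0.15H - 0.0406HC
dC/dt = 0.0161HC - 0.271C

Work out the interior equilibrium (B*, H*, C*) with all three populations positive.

B* ≈ 516, H* ≈ 16.8, C* ≈ 92.7

From dC/dt = 0: 0.0161H* = 0.271, so H* = 16.8.
From dB/dt = 0: 1.06(1 - B*/787) = 0.0217·16.8, giving B* = 787·(1 - 0.345) = 516.
From dH/dt = 0: 0.00759·516 - 0.15 = 0.0406C*, so C* = 3.77/0.0406 = 92.7.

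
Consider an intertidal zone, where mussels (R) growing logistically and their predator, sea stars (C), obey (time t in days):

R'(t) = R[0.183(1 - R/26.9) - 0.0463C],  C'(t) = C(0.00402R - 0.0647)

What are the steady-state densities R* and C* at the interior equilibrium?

From dC/dt = 0 with C > 0: 0.00402R* = 0.0647, so R* = 16.1.
Substitute into dR/dt = 0: 0.183(1 - 16.1/26.9) = 0.0463C*.
The bracket is 0.402, giving C* = 0.0735/0.0463 = 1.59.

R* ≈ 16.1, C* ≈ 1.59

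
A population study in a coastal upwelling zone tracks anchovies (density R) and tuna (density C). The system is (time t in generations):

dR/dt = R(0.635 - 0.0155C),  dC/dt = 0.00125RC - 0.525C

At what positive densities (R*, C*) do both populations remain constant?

Set dC/dt = 0 with C > 0: 0.00125R - 0.525 = 0, so R* = 0.525/0.00125 = 420.
Set dR/dt = 0 with R > 0: 0.635 - 0.0155C = 0, so C* = 0.635/0.0155 = 41.

R* ≈ 420, C* ≈ 41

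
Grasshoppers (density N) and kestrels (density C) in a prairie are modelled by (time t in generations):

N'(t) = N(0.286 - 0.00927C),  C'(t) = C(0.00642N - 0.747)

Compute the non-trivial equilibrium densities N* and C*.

N* ≈ 116, C* ≈ 30.9

Set dC/dt = 0 with C > 0: 0.00642N - 0.747 = 0, so N* = 0.747/0.00642 = 116.
Set dN/dt = 0 with N > 0: 0.286 - 0.00927C = 0, so C* = 0.286/0.00927 = 30.9.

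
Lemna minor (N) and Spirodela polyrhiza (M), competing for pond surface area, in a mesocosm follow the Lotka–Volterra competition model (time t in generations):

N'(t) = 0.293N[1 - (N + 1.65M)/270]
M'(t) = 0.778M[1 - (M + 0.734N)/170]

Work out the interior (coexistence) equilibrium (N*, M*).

N* ≈ 49.7, M* ≈ 133

Setting both brackets to zero gives the nullclines N + 1.65M = 270 and 0.734N + M = 170.
Substituting M = 170 - 0.734N into the first: N(1 - 1.65·0.734) = 270 - 1.65·170.
So N* = -10.5/-0.211 = 49.7, and then M* = 170 - 0.734·49.7 = 133.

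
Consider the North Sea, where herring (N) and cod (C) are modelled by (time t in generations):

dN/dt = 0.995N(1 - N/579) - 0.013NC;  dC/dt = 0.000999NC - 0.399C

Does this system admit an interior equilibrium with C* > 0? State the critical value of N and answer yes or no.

Threshold N = 399; K > 399, so yes, the predator persists.

The predator equation gives dC/dt > 0 only when N > 0.399/0.000999 = 399.
Without the predator, N → K = 579. Since 579 > 399, the predator can invade and persist.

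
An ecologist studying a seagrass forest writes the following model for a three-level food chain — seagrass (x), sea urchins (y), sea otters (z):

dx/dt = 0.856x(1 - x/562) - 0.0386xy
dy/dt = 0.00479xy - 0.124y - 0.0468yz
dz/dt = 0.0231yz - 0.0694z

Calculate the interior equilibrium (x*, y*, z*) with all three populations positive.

From dz/dt = 0: 0.0231y* = 0.0694, so y* = 3.
From dx/dt = 0: 0.856(1 - x*/562) = 0.0386·3, giving x* = 562·(1 - 0.135) = 486.
From dy/dt = 0: 0.00479·486 - 0.124 = 0.0468z*, so z* = 2.2/0.0468 = 47.1.

x* ≈ 486, y* ≈ 3, z* ≈ 47.1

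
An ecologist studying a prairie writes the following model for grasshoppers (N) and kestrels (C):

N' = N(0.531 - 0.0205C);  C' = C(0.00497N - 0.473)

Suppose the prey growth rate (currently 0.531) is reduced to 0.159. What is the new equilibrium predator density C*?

C* ≈ 7.76

At the interior fixed point, setting dN/dt = 0 with N > 0 fixes C* = (prey growth rate)/(NC coefficient) — independent of the other coefficients.
With the change, C* = 0.159/0.0205 = 7.76; it falls from 25.9.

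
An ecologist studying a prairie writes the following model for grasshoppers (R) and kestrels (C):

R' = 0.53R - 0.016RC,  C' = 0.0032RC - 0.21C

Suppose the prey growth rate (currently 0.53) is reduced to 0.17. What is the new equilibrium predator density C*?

C* ≈ 10.6

At the interior fixed point, setting dR/dt = 0 with R > 0 fixes C* = (prey growth rate)/(RC coefficient) — independent of the other coefficients.
With the change, C* = 0.17/0.016 = 10.6; it falls from 33.1.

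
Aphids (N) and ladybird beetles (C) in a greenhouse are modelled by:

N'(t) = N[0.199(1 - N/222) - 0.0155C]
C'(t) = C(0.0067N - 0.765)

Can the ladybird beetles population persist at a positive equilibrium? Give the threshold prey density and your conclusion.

The predator equation gives dC/dt > 0 only when N > 0.765/0.0067 = 114.
Without the predator, N → K = 222. Since 222 > 114, the predator can invade and persist.

Threshold N = 114; K > 114, so yes, the predator persists.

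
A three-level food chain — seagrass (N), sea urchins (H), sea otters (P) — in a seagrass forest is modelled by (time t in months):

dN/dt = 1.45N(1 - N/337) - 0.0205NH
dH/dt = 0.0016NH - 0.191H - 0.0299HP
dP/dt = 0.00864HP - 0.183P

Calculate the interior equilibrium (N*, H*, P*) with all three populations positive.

N* ≈ 236, H* ≈ 21.2, P* ≈ 6.25

From dP/dt = 0: 0.00864H* = 0.183, so H* = 21.2.
From dN/dt = 0: 1.45(1 - N*/337) = 0.0205·21.2, giving N* = 337·(1 - 0.299) = 236.
From dH/dt = 0: 0.0016·236 - 0.191 = 0.0299P*, so P* = 0.187/0.0299 = 6.25.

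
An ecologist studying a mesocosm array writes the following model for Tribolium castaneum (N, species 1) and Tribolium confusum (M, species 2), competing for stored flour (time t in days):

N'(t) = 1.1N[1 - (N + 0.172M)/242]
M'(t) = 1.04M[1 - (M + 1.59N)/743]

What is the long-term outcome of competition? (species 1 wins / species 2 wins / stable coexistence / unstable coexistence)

stable coexistence

Compare the nullcline intercepts: K1/α12 = 242/0.172 = 1410 > K2 = 743; K2/α21 = 743/1.59 = 467 > K1 = 242.
Since both inequalities hold, each species can invade when rare, so the interior equilibrium is stable.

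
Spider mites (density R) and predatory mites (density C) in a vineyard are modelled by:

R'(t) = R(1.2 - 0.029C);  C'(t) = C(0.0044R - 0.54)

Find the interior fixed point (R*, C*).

Set dC/dt = 0 with C > 0: 0.0044R - 0.54 = 0, so R* = 0.54/0.0044 = 123.
Set dR/dt = 0 with R > 0: 1.2 - 0.029C = 0, so C* = 1.2/0.029 = 41.4.

R* ≈ 123, C* ≈ 41.4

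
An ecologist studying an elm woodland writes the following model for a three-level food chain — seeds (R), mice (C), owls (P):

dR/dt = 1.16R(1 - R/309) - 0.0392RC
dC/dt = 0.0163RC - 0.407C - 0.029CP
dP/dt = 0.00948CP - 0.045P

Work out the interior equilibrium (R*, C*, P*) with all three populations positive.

R* ≈ 259, C* ≈ 4.75, P* ≈ 132

From dP/dt = 0: 0.00948C* = 0.045, so C* = 4.75.
From dR/dt = 0: 1.16(1 - R*/309) = 0.0392·4.75, giving R* = 309·(1 - 0.16) = 259.
From dC/dt = 0: 0.0163·259 - 0.407 = 0.029P*, so P* = 3.82/0.029 = 132.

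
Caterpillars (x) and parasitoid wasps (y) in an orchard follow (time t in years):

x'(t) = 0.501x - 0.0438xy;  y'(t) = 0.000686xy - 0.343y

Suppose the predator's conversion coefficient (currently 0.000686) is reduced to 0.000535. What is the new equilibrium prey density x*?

x* ≈ 641

At the interior fixed point, setting dy/dt = 0 with y > 0 fixes x* = (predator death rate)/(xy coefficient) — independent of the other coefficients.
With the change, x* = 0.343/0.000535 = 641; it rises from 500.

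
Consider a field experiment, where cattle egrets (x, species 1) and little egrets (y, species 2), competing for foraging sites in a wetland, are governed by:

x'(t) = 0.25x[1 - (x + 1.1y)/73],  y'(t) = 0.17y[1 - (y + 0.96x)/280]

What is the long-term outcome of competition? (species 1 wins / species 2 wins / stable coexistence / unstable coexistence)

species 2 excludes species 1

Compare the nullcline intercepts: K1/α12 = 73/1.1 = 66.4 < K2 = 280; K2/α21 = 280/0.96 = 292 > K1 = 73.
Since the inequalities point opposite ways, species 2 can invade but species 1 cannot.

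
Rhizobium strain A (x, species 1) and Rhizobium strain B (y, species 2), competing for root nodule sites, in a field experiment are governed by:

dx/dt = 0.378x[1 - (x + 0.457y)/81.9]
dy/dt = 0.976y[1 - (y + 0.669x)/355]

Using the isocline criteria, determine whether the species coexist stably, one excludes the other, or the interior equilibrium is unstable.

species 2 excludes species 1

Compare the nullcline intercepts: K1/α12 = 81.9/0.457 = 179 < K2 = 355; K2/α21 = 355/0.669 = 531 > K1 = 81.9.
Since the inequalities point opposite ways, species 2 can invade but species 1 cannot.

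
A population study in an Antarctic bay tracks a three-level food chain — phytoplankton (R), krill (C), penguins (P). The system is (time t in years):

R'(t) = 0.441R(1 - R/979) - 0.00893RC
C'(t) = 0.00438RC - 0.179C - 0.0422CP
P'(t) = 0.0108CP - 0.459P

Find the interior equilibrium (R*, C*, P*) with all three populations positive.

From dP/dt = 0: 0.0108C* = 0.459, so C* = 42.5.
From dR/dt = 0: 0.441(1 - R*/979) = 0.00893·42.5, giving R* = 979·(1 - 0.861) = 136.
From dC/dt = 0: 0.00438·136 - 0.179 = 0.0422P*, so P* = 0.419/0.0422 = 9.92.

R* ≈ 136, C* ≈ 42.5, P* ≈ 9.92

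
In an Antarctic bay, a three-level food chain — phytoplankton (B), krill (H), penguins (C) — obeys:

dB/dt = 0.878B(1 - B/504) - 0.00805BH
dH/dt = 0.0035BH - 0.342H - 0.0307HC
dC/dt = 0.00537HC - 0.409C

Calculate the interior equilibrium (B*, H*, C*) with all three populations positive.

From dC/dt = 0: 0.00537H* = 0.409, so H* = 76.2.
From dB/dt = 0: 0.878(1 - B*/504) = 0.00805·76.2, giving B* = 504·(1 - 0.698) = 152.
From dH/dt = 0: 0.0035·152 - 0.342 = 0.0307C*, so C* = 0.19/0.0307 = 6.19.

B* ≈ 152, H* ≈ 76.2, C* ≈ 6.19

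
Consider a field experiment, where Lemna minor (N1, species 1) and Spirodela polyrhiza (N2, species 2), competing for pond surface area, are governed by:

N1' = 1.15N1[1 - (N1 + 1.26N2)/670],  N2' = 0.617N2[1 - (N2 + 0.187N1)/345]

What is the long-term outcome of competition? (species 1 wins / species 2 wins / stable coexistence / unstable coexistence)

Compare the nullcline intercepts: K1/α12 = 670/1.26 = 532 > K2 = 345; K2/α21 = 345/0.187 = 1840 > K1 = 670.
Since both inequalities hold, each species can invade when rare, so the interior equilibrium is stable.

stable coexistence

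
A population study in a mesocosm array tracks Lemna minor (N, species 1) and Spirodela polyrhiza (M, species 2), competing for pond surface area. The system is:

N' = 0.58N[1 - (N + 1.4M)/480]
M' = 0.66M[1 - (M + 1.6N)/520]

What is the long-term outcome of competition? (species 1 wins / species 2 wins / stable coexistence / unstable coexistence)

unstable coexistence (outcome depends on initial conditions)

Compare the nullcline intercepts: K1/α12 = 480/1.4 = 343 < K2 = 520; K2/α21 = 520/1.6 = 325 < K1 = 480.
Since both are reversed, neither can invade when rare; the interior point is a saddle.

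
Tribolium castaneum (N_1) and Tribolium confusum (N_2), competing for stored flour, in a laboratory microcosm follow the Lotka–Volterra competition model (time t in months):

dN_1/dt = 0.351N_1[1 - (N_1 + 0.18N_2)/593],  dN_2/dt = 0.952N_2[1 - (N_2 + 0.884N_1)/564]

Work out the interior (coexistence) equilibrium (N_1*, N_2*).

N_1* ≈ 584, N_2* ≈ 47.3

Setting both brackets to zero gives the nullclines N_1 + 0.18N_2 = 593 and 0.884N_1 + N_2 = 564.
Substituting N_2 = 564 - 0.884N_1 into the first: N_1(1 - 0.18·0.884) = 593 - 0.18·564.
So N_1* = 491/0.841 = 584, and then N_2* = 564 - 0.884·584 = 47.3.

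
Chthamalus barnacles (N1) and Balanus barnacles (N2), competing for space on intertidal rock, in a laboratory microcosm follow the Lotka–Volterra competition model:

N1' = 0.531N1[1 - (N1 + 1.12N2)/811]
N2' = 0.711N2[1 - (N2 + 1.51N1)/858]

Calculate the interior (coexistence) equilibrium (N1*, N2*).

Setting both brackets to zero gives the nullclines N1 + 1.12N2 = 811 and 1.51N1 + N2 = 858.
Substituting N2 = 858 - 1.51N1 into the first: N1(1 - 1.12·1.51) = 811 - 1.12·858.
So N1* = -150/-0.691 = 217, and then N2* = 858 - 1.51·217 = 530.

N1* ≈ 217, N2* ≈ 530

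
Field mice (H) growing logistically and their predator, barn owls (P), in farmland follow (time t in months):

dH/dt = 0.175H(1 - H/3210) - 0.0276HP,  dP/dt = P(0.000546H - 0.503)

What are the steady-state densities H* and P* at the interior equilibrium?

H* ≈ 921, P* ≈ 4.52

From dP/dt = 0 with P > 0: 0.000546H* = 0.503, so H* = 921.
Substitute into dH/dt = 0: 0.175(1 - 921/3210) = 0.0276P*.
The bracket is 0.713, giving P* = 0.125/0.0276 = 4.52.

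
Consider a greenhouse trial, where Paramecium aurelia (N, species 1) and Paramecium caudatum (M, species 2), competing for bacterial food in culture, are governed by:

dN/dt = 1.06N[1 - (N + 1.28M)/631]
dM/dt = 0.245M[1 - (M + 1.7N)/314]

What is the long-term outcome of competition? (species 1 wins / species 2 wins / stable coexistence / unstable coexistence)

species 1 excludes species 2

Compare the nullcline intercepts: K1/α12 = 631/1.28 = 493 > K2 = 314; K2/α21 = 314/1.7 = 185 < K1 = 631.
Since the inequalities point opposite ways, species 1 can invade but species 2 cannot.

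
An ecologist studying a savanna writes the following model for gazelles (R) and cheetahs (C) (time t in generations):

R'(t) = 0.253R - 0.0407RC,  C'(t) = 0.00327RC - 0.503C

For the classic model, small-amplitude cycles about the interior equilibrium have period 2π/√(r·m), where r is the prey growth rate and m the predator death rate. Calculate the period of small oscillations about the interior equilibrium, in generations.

Here r = 0.253 and m = 0.503, so r·m = 0.127.
ω = √0.127 = 0.357 per generation, hence T = 2π/ω ≈ 17.6 generations.

T ≈ 17.6 generations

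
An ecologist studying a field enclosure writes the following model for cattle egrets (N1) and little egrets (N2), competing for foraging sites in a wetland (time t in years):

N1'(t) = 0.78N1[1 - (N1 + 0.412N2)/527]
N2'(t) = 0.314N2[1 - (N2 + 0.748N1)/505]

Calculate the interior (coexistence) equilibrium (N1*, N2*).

Setting both brackets to zero gives the nullclines N1 + 0.412N2 = 527 and 0.748N1 + N2 = 505.
Substituting N2 = 505 - 0.748N1 into the first: N1(1 - 0.412·0.748) = 527 - 0.412·505.
So N1* = 319/0.692 = 461, and then N2* = 505 - 0.748·461 = 160.

N1* ≈ 461, N2* ≈ 160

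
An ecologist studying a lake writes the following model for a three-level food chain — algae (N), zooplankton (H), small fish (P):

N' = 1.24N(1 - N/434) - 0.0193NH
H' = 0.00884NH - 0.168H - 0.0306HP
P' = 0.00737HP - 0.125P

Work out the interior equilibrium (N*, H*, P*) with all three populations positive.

N* ≈ 319, H* ≈ 17, P* ≈ 86.8

From dP/dt = 0: 0.00737H* = 0.125, so H* = 17.
From dN/dt = 0: 1.24(1 - N*/434) = 0.0193·17, giving N* = 434·(1 - 0.264) = 319.
From dH/dt = 0: 0.00884·319 - 0.168 = 0.0306P*, so P* = 2.66/0.0306 = 86.8.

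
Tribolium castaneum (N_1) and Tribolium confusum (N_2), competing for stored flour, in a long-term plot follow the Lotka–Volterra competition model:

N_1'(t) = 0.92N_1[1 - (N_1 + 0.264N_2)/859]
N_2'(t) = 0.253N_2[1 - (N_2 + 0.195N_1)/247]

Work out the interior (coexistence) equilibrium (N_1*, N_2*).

N_1* ≈ 837, N_2* ≈ 83.8

Setting both brackets to zero gives the nullclines N_1 + 0.264N_2 = 859 and 0.195N_1 + N_2 = 247.
Substituting N_2 = 247 - 0.195N_1 into the first: N_1(1 - 0.264·0.195) = 859 - 0.264·247.
So N_1* = 794/0.949 = 837, and then N_2* = 247 - 0.195·837 = 83.8.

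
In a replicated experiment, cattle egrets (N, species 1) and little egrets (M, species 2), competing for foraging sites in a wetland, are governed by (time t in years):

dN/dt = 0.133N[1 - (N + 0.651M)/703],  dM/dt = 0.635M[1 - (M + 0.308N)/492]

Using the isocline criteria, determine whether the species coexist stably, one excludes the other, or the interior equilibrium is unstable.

stable coexistence

Compare the nullcline intercepts: K1/α12 = 703/0.651 = 1080 > K2 = 492; K2/α21 = 492/0.308 = 1600 > K1 = 703.
Since both inequalities hold, each species can invade when rare, so the interior equilibrium is stable.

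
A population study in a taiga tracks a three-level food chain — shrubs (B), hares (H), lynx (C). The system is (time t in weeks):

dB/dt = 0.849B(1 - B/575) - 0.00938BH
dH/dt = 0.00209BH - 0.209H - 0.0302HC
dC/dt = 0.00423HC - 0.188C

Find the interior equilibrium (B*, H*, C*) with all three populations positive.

B* ≈ 293, H* ≈ 44.4, C* ≈ 13.3

From dC/dt = 0: 0.00423H* = 0.188, so H* = 44.4.
From dB/dt = 0: 0.849(1 - B*/575) = 0.00938·44.4, giving B* = 575·(1 - 0.491) = 293.
From dH/dt = 0: 0.00209·293 - 0.209 = 0.0302C*, so C* = 0.403/0.0302 = 13.3.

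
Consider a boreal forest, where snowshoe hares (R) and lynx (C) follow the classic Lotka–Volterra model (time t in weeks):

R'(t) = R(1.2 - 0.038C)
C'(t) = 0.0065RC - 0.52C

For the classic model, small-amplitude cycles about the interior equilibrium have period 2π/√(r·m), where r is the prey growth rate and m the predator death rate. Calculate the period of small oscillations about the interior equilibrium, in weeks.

T ≈ 7.95 weeks

Here r = 1.2 and m = 0.52, so r·m = 0.624.
ω = √0.624 = 0.79 per week, hence T = 2π/ω ≈ 7.95 weeks.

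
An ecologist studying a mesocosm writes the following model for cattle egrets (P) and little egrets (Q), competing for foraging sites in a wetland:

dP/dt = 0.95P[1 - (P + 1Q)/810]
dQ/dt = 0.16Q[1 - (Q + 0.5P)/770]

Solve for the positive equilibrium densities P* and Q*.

Setting both brackets to zero gives the nullclines P + 1Q = 810 and 0.5P + Q = 770.
Substituting Q = 770 - 0.5P into the first: P(1 - 1·0.5) = 810 - 1·770.
So P* = 40/0.5 = 80, and then Q* = 770 - 0.5·80 = 730.

P* ≈ 80, Q* ≈ 730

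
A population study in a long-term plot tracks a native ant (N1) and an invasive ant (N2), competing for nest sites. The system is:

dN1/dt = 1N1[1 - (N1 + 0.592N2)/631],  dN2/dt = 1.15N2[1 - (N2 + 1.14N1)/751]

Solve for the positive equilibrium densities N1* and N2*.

Setting both brackets to zero gives the nullclines N1 + 0.592N2 = 631 and 1.14N1 + N2 = 751.
Substituting N2 = 751 - 1.14N1 into the first: N1(1 - 0.592·1.14) = 631 - 0.592·751.
So N1* = 186/0.325 = 573, and then N2* = 751 - 1.14·573 = 97.4.

N1* ≈ 573, N2* ≈ 97.4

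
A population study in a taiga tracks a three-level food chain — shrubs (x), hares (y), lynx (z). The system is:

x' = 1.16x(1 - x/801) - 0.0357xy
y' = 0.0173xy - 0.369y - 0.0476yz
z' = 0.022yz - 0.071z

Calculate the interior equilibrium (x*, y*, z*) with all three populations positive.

x* ≈ 721, y* ≈ 3.23, z* ≈ 254

From dz/dt = 0: 0.022y* = 0.071, so y* = 3.23.
From dx/dt = 0: 1.16(1 - x*/801) = 0.0357·3.23, giving x* = 801·(1 - 0.0993) = 721.
From dy/dt = 0: 0.0173·721 - 0.369 = 0.0476z*, so z* = 12.1/0.0476 = 254.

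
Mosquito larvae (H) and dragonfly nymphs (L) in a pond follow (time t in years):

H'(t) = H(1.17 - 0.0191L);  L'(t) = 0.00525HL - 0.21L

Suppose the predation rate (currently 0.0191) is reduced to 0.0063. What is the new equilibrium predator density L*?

At the interior fixed point, setting dH/dt = 0 with H > 0 fixes L* = (prey growth rate)/(HL coefficient) — independent of the other coefficients.
With the change, L* = 1.17/0.0063 = 186; it rises from 61.3.

L* ≈ 186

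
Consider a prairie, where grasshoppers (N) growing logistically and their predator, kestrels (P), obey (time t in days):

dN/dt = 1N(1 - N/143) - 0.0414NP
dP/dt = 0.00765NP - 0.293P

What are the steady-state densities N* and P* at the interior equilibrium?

N* ≈ 38.3, P* ≈ 17.7

From dP/dt = 0 with P > 0: 0.00765N* = 0.293, so N* = 38.3.
Substitute into dN/dt = 0: 1(1 - 38.3/143) = 0.0414P*.
The bracket is 0.732, giving P* = 0.732/0.0414 = 17.7.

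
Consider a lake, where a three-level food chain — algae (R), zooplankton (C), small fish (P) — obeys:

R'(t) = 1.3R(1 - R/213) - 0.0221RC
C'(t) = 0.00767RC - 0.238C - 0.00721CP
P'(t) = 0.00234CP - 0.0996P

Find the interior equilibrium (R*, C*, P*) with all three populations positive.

From dP/dt = 0: 0.00234C* = 0.0996, so C* = 42.6.
From dR/dt = 0: 1.3(1 - R*/213) = 0.0221·42.6, giving R* = 213·(1 - 0.724) = 58.9.
From dC/dt = 0: 0.00767·58.9 - 0.238 = 0.00721P*, so P* = 0.214/0.00721 = 29.6.

R* ≈ 58.9, C* ≈ 42.6, P* ≈ 29.6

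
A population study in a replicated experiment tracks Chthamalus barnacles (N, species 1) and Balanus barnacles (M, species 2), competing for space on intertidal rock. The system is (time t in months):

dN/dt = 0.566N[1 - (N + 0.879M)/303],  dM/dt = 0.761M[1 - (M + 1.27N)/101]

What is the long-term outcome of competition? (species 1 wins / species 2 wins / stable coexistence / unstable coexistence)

Compare the nullcline intercepts: K1/α12 = 303/0.879 = 345 > K2 = 101; K2/α21 = 101/1.27 = 79.5 < K1 = 303.
Since the inequalities point opposite ways, species 1 can invade but species 2 cannot.

species 1 excludes species 2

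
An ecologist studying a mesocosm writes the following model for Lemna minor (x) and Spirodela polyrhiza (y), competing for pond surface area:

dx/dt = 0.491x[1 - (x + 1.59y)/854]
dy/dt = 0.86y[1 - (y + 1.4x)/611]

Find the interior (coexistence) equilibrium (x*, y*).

Setting both brackets to zero gives the nullclines x + 1.59y = 854 and 1.4x + y = 611.
Substituting y = 611 - 1.4x into the first: x(1 - 1.59·1.4) = 854 - 1.59·611.
So x* = -117/-1.23 = 95.8, and then y* = 611 - 1.4·95.8 = 477.

x* ≈ 95.8, y* ≈ 477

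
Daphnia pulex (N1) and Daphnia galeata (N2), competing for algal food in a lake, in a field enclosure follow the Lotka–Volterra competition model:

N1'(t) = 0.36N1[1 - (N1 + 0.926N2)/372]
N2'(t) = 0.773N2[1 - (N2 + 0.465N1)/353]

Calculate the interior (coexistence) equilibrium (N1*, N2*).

N1* ≈ 79.2, N2* ≈ 316

Setting both brackets to zero gives the nullclines N1 + 0.926N2 = 372 and 0.465N1 + N2 = 353.
Substituting N2 = 353 - 0.465N1 into the first: N1(1 - 0.926·0.465) = 372 - 0.926·353.
So N1* = 45.1/0.569 = 79.2, and then N2* = 353 - 0.465·79.2 = 316.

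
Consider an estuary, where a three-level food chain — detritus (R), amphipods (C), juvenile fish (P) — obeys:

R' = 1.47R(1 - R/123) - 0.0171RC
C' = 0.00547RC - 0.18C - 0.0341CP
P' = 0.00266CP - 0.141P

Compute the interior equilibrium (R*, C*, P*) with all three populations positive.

R* ≈ 47.2, C* ≈ 53, P* ≈ 2.29

From dP/dt = 0: 0.00266C* = 0.141, so C* = 53.
From dR/dt = 0: 1.47(1 - R*/123) = 0.0171·53, giving R* = 123·(1 - 0.617) = 47.2.
From dC/dt = 0: 0.00547·47.2 - 0.18 = 0.0341P*, so P* = 0.0779/0.0341 = 2.29.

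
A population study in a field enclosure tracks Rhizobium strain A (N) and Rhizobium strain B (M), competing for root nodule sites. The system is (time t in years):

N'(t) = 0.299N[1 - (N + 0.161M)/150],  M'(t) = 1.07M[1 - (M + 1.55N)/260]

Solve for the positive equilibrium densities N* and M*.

N* ≈ 144, M* ≈ 36.6

Setting both brackets to zero gives the nullclines N + 0.161M = 150 and 1.55N + M = 260.
Substituting M = 260 - 1.55N into the first: N(1 - 0.161·1.55) = 150 - 0.161·260.
So N* = 108/0.75 = 144, and then M* = 260 - 1.55·144 = 36.6.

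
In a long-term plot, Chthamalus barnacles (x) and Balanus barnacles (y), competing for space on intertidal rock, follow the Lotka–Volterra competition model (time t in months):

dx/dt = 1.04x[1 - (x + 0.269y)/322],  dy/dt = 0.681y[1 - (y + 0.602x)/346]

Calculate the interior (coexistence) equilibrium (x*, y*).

Setting both brackets to zero gives the nullclines x + 0.269y = 322 and 0.602x + y = 346.
Substituting y = 346 - 0.602x into the first: x(1 - 0.269·0.602) = 322 - 0.269·346.
So x* = 229/0.838 = 273, and then y* = 346 - 0.602·273 = 182.

x* ≈ 273, y* ≈ 182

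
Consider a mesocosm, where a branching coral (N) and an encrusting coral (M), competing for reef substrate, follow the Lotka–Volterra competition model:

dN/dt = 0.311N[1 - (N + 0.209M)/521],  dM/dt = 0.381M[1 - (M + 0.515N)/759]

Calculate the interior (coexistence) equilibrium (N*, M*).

Setting both brackets to zero gives the nullclines N + 0.209M = 521 and 0.515N + M = 759.
Substituting M = 759 - 0.515N into the first: N(1 - 0.209·0.515) = 521 - 0.209·759.
So N* = 362/0.892 = 406, and then M* = 759 - 0.515·406 = 550.

N* ≈ 406, M* ≈ 550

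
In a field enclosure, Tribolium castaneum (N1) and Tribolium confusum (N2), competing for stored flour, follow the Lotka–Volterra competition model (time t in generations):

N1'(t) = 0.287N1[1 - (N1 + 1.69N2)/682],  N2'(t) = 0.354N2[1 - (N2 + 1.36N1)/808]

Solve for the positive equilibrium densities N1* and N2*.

Setting both brackets to zero gives the nullclines N1 + 1.69N2 = 682 and 1.36N1 + N2 = 808.
Substituting N2 = 808 - 1.36N1 into the first: N1(1 - 1.69·1.36) = 682 - 1.69·808.
So N1* = -684/-1.3 = 526, and then N2* = 808 - 1.36·526 = 92.1.

N1* ≈ 526, N2* ≈ 92.1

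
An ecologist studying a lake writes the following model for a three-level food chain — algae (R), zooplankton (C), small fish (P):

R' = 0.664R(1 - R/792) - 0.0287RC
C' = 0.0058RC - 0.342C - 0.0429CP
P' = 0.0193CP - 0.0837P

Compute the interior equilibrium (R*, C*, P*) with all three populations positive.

From dP/dt = 0: 0.0193C* = 0.0837, so C* = 4.34.
From dR/dt = 0: 0.664(1 - R*/792) = 0.0287·4.34, giving R* = 792·(1 - 0.187) = 644.
From dC/dt = 0: 0.0058·644 - 0.342 = 0.0429P*, so P* = 3.39/0.0429 = 79.

R* ≈ 644, C* ≈ 4.34, P* ≈ 79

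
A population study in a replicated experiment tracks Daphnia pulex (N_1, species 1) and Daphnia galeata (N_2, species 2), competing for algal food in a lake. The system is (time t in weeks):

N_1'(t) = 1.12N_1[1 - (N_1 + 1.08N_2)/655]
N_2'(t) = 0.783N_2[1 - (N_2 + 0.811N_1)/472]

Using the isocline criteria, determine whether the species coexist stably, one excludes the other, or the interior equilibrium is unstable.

species 1 excludes species 2

Compare the nullcline intercepts: K1/α12 = 655/1.08 = 606 > K2 = 472; K2/α21 = 472/0.811 = 582 < K1 = 655.
Since the inequalities point opposite ways, species 1 can invade but species 2 cannot.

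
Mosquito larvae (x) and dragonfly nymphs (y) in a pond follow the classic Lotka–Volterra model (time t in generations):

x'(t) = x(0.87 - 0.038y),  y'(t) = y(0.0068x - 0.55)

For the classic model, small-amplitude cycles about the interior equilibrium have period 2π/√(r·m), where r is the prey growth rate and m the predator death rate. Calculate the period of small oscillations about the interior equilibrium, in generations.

Here r = 0.87 and m = 0.55, so r·m = 0.479.
ω = √0.479 = 0.692 per generation, hence T = 2π/ω ≈ 9.08 generations.

T ≈ 9.08 generations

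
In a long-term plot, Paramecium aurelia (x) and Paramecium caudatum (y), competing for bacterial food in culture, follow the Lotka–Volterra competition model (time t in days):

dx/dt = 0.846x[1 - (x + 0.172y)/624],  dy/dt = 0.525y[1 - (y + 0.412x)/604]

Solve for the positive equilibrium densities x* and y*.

x* ≈ 560, y* ≈ 373

Setting both brackets to zero gives the nullclines x + 0.172y = 624 and 0.412x + y = 604.
Substituting y = 604 - 0.412x into the first: x(1 - 0.172·0.412) = 624 - 0.172·604.
So x* = 520/0.929 = 560, and then y* = 604 - 0.412·560 = 373.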